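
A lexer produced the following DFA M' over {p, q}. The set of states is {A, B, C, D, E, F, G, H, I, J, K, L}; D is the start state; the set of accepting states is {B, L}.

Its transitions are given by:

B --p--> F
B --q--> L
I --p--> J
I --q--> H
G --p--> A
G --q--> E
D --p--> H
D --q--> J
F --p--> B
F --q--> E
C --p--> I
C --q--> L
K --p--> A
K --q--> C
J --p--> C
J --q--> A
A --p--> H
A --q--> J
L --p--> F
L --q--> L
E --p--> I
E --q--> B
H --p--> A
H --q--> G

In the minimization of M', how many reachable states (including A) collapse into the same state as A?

First remove the unreachable states {K}; 11 states remain.
P0 = {B,L} | {A,C,D,E,F,G,H,I,J}.
On input p, block {A,C,D,E,F,G,H,I,J} splits into {A,C,D,E,G,H,I,J} and {F}.
Split {A,C,D,E,G,H,I,J} by δ(·,q) → {A,D,G,H,I,J} and {C,E}.
Split {A,D,G,H,I,J} by δ(·,p) → {A,D,G,H,I} and {J}.
Split {A,D,G,H,I} by δ(·,p) → {A,D,G,H} and {I}.
On input q, block {A,D,G,H} splits into {A,D} and {G} and {H}.
Stable partition: {B,L} | {A,D} | {F} | {C,E} | {J} | {I} | {G} | {H} — 8 equivalence classes.
State A belongs to the block {A,D}, which has 2 states.

2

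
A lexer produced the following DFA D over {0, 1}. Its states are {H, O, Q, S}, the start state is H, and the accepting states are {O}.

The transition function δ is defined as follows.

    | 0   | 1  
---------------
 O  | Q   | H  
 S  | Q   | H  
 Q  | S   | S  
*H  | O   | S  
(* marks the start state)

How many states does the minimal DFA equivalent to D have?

P0 = {O} | {H,Q,S}.
On input 0, block {H,Q,S} splits into {Q,S} and {H}.
Split {Q,S} by δ(·,1) → {S} and {Q}.
Stable partition: {O} | {S} | {H} | {Q} — 4 equivalence classes.

4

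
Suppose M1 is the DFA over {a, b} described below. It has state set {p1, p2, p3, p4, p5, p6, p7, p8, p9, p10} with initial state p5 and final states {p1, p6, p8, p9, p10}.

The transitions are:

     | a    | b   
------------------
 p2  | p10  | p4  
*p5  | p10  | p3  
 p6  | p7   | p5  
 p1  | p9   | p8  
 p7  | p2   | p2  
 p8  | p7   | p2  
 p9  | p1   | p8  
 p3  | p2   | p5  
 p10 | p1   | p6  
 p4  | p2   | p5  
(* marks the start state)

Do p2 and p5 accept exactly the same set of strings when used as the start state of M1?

Yes

Initial partition by acceptance: {p1,p6,p8,p9,p10} | {p2,p3,p4,p5,p7}.
On input a, block {p1,p6,p8,p9,p10} splits into {p1,p9,p10} and {p6,p8}.
Split {p2,p3,p4,p5,p7} by δ(·,a) → {p3,p4,p7} and {p2,p5}.
Stable partition: {p1,p9,p10} | {p3,p4,p7} | {p6,p8} | {p2,p5} — 4 equivalence classes.
p2 and p5 lie in the same block of the stable partition, so they are equivalent — no string distinguishes them.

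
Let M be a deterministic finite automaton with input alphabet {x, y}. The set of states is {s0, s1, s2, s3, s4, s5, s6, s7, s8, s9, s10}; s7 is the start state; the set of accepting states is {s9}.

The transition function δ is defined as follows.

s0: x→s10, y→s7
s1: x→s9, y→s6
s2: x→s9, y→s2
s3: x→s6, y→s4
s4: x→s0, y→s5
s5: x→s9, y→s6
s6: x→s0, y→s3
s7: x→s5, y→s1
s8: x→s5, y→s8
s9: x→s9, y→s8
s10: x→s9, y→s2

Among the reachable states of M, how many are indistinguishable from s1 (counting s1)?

2

Every state is reachable, so we keep all 11.
P0 = {s9} | {s0,s1,s2,s3,s4,s5,s6,s7,s8,s10}.
Refine {s0,s1,s2,s3,s4,s5,s6,s7,s8,s10} on symbol x: members go to different blocks, giving {s0,s3,s4,s6,s7,s8} and {s1,s2,s5,s10}.
Split {s0,s3,s4,s6,s7,s8} by δ(·,x) → {s0,s7,s8} and {s3,s4,s6}.
On input y, block {s0,s7,s8} splits into {s0,s8} and {s7}.
Split {s0,s8} by δ(·,y) → {s0} and {s8}.
Split {s1,s2,s5,s10} by δ(·,y) → {s1,s5} and {s2,s10}.
On input x, block {s3,s4,s6} splits into {s4,s6} and {s3}.
Refine {s4,s6} on symbol y: members go to different blocks, giving {s4} and {s6}.
The partition is now stable with 9 blocks: {s9} | {s0} | {s1,s5} | {s4} | {s7} | {s8} | {s2,s10} | {s3} | {s6}.
The equivalence class containing s1 is {s1,s5}, of size 2.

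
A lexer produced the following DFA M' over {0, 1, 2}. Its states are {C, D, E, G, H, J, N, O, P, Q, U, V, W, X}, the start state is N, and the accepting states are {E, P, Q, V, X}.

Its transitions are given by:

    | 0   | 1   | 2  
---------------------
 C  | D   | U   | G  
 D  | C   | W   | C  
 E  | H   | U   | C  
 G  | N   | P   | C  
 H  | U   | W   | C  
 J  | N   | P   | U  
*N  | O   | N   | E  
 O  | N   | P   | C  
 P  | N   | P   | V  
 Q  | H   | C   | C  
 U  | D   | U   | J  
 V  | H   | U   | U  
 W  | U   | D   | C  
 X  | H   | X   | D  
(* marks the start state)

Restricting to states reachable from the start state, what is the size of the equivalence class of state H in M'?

States {Q,X} cannot be reached from the start state, so discard them.
Initial partition by acceptance: {E,P,V} | {C,D,G,H,J,N,O,U,W}.
Refine {E,P,V} on symbol 1: members go to different blocks, giving {E,V} and {P}.
Split {C,D,G,H,J,N,O,U,W} by δ(·,1) → {C,D,H,N,U,W} and {G,J,O}.
Split {C,D,H,N,U,W} by δ(·,0) → {C,D,H,U,W} and {N}.
Refine {C,D,H,U,W} on symbol 2: members go to different blocks, giving {D,H,W} and {C,U}.
No further refinement is possible. Final partition (6 blocks): {E,V} | {D,H,W} | {P} | {G,J,O} | {N} | {C,U}.
State H belongs to the block {D,H,W}, which has 3 states.

3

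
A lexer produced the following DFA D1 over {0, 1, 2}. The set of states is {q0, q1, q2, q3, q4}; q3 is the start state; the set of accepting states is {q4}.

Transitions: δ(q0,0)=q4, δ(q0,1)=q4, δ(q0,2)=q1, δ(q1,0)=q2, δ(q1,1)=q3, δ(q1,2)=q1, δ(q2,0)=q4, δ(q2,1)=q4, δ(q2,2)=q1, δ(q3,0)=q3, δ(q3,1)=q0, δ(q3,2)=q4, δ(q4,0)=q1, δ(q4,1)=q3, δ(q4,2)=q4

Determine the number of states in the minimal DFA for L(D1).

4

Every state is reachable, so we keep all 5.
P0 = {q4} | {q0,q1,q2,q3}.
Split {q0,q1,q2,q3} by δ(·,0) → {q0,q2} and {q1,q3}.
Split {q1,q3} by δ(·,0) → {q1} and {q3}.
Stable partition: {q4} | {q0,q2} | {q1} | {q3} — 4 equivalence classes.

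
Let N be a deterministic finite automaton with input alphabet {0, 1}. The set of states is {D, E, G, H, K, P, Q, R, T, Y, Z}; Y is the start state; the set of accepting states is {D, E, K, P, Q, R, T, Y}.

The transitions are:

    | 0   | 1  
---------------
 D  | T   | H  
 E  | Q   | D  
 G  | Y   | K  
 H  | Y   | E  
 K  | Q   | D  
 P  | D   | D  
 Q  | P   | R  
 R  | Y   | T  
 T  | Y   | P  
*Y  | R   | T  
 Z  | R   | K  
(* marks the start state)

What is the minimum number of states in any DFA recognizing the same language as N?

7

States {G,K,Z} cannot be reached from the start state, so discard them.
Initial partition by acceptance: {D,E,P,Q,R,T,Y} | {H}.
Split {D,E,P,Q,R,T,Y} by δ(·,1) → {E,P,Q,R,T,Y} and {D}.
Split {E,P,Q,R,T,Y} by δ(·,0) → {E,Q,R,T,Y} and {P}.
Split {E,Q,R,T,Y} by δ(·,0) → {E,R,T,Y} and {Q}.
Refine {E,R,T,Y} on symbol 0: members go to different blocks, giving {R,T,Y} and {E}.
Split {R,T,Y} by δ(·,1) → {R,Y} and {T}.
The partition is now stable with 7 blocks: {R,Y} | {H} | {D} | {P} | {Q} | {E} | {T}.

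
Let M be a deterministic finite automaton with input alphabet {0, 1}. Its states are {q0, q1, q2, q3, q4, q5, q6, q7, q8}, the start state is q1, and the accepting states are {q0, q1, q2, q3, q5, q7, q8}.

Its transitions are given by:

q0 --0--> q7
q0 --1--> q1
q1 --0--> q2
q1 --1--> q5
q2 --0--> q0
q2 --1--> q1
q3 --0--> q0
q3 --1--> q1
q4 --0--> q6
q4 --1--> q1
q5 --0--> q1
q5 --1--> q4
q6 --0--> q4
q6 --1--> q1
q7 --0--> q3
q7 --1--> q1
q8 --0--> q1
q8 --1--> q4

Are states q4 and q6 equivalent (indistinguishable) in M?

Yes

States {q8} cannot be reached from the start state, so discard them.
Start with accepting vs non-accepting: {q0,q1,q2,q3,q5,q7} | {q4,q6}.
Refine {q0,q1,q2,q3,q5,q7} on symbol 1: members go to different blocks, giving {q0,q1,q2,q3,q7} and {q5}.
On input 1, block {q0,q1,q2,q3,q7} splits into {q0,q2,q3,q7} and {q1}.
Stable partition: {q0,q2,q3,q7} | {q4,q6} | {q5} | {q1} — 4 equivalence classes.
q4 and q6 lie in the same block of the stable partition, so they are equivalent — no string distinguishes them.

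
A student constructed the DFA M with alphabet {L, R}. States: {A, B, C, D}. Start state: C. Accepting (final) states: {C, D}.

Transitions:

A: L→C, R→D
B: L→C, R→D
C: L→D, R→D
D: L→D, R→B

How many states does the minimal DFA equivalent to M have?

Reachable states from the start: {B,C,D}. Unreachable: {A} — drop them.
Start with accepting vs non-accepting: {C,D} | {B}.
Refine {C,D} on symbol R: members go to different blocks, giving {C} and {D}.
The partition is now stable with 3 blocks: {C} | {B} | {D}.

3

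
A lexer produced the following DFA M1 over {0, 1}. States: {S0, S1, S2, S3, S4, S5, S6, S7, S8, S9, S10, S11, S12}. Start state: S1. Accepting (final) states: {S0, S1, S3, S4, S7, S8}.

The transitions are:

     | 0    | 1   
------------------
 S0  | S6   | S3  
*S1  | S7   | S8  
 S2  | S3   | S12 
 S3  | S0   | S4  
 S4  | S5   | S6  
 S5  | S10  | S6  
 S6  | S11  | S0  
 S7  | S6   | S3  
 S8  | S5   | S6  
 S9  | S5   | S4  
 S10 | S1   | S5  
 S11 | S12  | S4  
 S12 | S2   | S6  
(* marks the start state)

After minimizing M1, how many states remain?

Reachable states from the start: {S0,S1,S2,S3,S4,S5,S6,S7,S8,S10,S11,S12}. Unreachable: {S9} — drop them.
P0 = {S0,S1,S3,S4,S7,S8} | {S2,S5,S6,S10,S11,S12}.
On input 0, block {S0,S1,S3,S4,S7,S8} splits into {S0,S4,S7,S8} and {S1,S3}.
On input 1, block {S0,S4,S7,S8} splits into {S0,S7} and {S4,S8}.
On input 0, block {S2,S5,S6,S10,S11,S12} splits into {S5,S6,S11,S12} and {S2,S10}.
Split {S5,S6,S11,S12} by δ(·,0) → {S5,S12} and {S6,S11}.
Split {S6,S11} by δ(·,0) → {S6} and {S11}.
No further refinement is possible. Final partition (7 blocks): {S0,S7} | {S5,S12} | {S1,S3} | {S4,S8} | {S2,S10} | {S6} | {S11}.

7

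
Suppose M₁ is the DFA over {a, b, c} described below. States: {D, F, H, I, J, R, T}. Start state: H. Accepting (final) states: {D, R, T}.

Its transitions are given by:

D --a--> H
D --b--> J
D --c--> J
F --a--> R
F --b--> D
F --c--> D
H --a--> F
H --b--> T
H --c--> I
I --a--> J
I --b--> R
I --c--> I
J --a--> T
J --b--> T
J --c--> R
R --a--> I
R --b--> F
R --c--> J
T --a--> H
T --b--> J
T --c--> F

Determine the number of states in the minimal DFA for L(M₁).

3

All states are reachable from the start state.
P0 = {D,R,T} | {F,H,I,J}.
Refine {F,H,I,J} on symbol a: members go to different blocks, giving {H,I} and {F,J}.
Stable partition: {D,R,T} | {H,I} | {F,J} — 3 equivalence classes.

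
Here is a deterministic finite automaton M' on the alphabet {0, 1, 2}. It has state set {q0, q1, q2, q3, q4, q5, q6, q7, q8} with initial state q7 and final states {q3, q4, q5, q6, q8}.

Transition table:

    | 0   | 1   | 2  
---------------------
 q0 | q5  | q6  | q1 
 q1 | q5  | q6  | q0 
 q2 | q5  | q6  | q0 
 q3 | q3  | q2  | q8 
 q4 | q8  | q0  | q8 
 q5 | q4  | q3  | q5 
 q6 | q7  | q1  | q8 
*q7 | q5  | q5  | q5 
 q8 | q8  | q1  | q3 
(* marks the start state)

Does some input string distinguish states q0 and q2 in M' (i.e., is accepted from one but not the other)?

No

Every state is reachable, so we keep all 9.
Start with accepting vs non-accepting: {q3,q4,q5,q6,q8} | {q0,q1,q2,q7}.
Refine {q3,q4,q5,q6,q8} on symbol 0: members go to different blocks, giving {q3,q4,q5,q8} and {q6}.
Refine {q3,q4,q5,q8} on symbol 1: members go to different blocks, giving {q3,q4,q8} and {q5}.
On input 1, block {q0,q1,q2,q7} splits into {q0,q1,q2} and {q7}.
No further refinement is possible. Final partition (5 blocks): {q3,q4,q8} | {q0,q1,q2} | {q6} | {q5} | {q7}.
q0 and q2 lie in the same block of the stable partition, so they are equivalent — no string distinguishes them.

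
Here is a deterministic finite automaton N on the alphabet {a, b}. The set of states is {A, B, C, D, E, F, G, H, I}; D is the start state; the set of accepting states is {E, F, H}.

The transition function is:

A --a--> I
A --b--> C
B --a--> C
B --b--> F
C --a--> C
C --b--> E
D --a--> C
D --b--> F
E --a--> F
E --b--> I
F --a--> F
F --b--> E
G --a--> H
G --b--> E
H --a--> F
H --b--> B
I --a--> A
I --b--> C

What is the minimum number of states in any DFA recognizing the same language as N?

Reachable states from the start: {A,C,D,E,F,I}. Unreachable: {B,G,H} — drop them.
P0 = {E,F} | {A,C,D,I}.
Split {E,F} by δ(·,b) → {E} and {F}.
Refine {A,C,D,I} on symbol b: members go to different blocks, giving {A,I} and {C} and {D}.
No further refinement is possible. Final partition (5 blocks): {E} | {A,I} | {F} | {C} | {D}.

5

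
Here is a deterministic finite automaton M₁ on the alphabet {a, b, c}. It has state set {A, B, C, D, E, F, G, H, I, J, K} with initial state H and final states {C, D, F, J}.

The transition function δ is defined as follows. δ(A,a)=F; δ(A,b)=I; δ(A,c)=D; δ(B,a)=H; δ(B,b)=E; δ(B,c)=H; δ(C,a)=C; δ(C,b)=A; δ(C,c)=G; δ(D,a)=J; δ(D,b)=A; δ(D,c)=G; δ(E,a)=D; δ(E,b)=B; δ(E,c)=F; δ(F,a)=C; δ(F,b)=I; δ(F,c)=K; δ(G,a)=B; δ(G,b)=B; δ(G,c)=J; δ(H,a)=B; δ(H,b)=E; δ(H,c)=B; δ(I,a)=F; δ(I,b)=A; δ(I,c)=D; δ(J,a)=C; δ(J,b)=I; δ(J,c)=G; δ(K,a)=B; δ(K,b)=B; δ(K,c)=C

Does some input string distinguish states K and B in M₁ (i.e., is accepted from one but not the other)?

All states are reachable from the start state.
Initial partition by acceptance: {C,D,F,J} | {A,B,E,G,H,I,K}.
Refine {A,B,E,G,H,I,K} on symbol a: members go to different blocks, giving {B,G,H,K} and {A,E,I}.
Split {B,G,H,K} by δ(·,b) → {B,H} and {G,K}.
Split {A,E,I} by δ(·,b) → {A,I} and {E}.
Stable partition: {C,D,F,J} | {B,H} | {A,I} | {G,K} | {E} — 5 equivalence classes.
K and B end up in different blocks, so they are distinguishable. For instance, the string 'c' is accepted from only K.

Yes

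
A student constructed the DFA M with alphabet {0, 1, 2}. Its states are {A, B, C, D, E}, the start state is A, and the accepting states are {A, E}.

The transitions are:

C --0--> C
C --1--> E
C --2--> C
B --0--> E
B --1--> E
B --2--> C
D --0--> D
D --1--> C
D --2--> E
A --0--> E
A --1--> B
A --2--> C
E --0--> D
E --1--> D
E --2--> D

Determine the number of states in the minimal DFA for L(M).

5

All states are reachable from the start state.
Start with accepting vs non-accepting: {A,E} | {B,C,D}.
Refine {A,E} on symbol 0: members go to different blocks, giving {A} and {E}.
On input 0, block {B,C,D} splits into {C,D} and {B}.
Split {C,D} by δ(·,1) → {C} and {D}.
Stable partition: {A} | {C} | {E} | {B} | {D} — 5 equivalence classes.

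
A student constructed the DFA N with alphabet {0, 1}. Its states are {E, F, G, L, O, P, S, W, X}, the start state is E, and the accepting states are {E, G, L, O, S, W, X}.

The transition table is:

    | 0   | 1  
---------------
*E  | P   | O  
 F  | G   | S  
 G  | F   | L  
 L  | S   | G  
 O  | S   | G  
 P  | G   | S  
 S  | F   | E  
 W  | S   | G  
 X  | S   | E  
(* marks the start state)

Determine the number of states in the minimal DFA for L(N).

First remove the unreachable states {W,X}; 7 states remain.
Initial partition by acceptance: {E,G,L,O,S} | {F,P}.
On input 0, block {E,G,L,O,S} splits into {E,G,S} and {L,O}.
On input 1, block {E,G,S} splits into {E,G} and {S}.
No further refinement is possible. Final partition (4 blocks): {E,G} | {F,P} | {L,O} | {S}.

4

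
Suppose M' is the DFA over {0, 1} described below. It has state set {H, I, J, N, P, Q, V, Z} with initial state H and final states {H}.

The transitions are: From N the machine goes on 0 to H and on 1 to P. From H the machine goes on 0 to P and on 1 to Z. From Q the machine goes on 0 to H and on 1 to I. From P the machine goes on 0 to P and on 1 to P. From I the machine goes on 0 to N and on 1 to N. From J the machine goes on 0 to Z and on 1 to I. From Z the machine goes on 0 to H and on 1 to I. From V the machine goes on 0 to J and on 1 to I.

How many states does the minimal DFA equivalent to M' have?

States {J,Q,V} cannot be reached from the start state, so discard them.
Start with accepting vs non-accepting: {H} | {I,N,P,Z}.
On input 0, block {I,N,P,Z} splits into {I,P} and {N,Z}.
Refine {I,P} on symbol 0: members go to different blocks, giving {P} and {I}.
On input 1, block {N,Z} splits into {Z} and {N}.
Stable partition: {H} | {P} | {Z} | {I} | {N} — 5 equivalence classes.

5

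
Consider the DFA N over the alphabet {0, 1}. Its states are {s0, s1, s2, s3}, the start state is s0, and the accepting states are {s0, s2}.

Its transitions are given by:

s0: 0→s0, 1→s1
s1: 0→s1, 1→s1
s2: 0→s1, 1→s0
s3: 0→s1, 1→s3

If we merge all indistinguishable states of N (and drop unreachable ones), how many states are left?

First remove the unreachable states {s2,s3}; 2 states remain.
Initial partition by acceptance: {s0} | {s1}.
Stable partition: {s0} | {s1} — 2 equivalence classes.

2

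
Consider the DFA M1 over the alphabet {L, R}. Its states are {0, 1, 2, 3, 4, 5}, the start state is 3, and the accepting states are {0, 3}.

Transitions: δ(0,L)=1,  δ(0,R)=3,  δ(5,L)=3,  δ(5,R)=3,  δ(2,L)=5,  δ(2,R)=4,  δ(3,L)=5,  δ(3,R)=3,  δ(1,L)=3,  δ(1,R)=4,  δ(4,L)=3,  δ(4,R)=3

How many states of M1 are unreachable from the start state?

4

BFS from 3 reaches {3, 5}; the 4 state(s) 0, 1, 2, 4 are never visited.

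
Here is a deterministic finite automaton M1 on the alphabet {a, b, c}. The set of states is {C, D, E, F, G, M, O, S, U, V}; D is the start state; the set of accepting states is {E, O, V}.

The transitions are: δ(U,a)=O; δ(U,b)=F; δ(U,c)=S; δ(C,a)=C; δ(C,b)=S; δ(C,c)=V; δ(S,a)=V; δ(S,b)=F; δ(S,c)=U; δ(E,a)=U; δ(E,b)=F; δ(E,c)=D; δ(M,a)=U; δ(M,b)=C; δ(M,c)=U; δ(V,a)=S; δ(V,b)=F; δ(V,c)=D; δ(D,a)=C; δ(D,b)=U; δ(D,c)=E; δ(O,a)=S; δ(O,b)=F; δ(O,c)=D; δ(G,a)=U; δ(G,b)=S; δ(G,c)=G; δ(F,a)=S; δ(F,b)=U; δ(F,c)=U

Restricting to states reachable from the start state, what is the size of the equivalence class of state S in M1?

States {G,M} cannot be reached from the start state, so discard them.
P0 = {E,O,V} | {C,D,F,S,U}.
On input a, block {C,D,F,S,U} splits into {C,D,F} and {S,U}.
Split {C,D,F} by δ(·,a) → {C,D} and {F}.
No further refinement is possible. Final partition (4 blocks): {E,O,V} | {C,D} | {S,U} | {F}.
State S belongs to the block {S,U}, which has 2 states.

2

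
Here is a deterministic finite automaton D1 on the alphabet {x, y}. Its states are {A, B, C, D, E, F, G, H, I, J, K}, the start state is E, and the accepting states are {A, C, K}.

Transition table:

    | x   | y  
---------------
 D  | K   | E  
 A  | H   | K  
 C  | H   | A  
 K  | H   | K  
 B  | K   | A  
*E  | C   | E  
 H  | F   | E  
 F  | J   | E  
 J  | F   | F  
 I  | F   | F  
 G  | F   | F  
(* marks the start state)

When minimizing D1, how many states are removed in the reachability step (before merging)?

Starting at E and following transitions, the reachable set is {A, C, E, F, H, J, K}. That leaves B, D, G, I unreachable — 4 in total.

4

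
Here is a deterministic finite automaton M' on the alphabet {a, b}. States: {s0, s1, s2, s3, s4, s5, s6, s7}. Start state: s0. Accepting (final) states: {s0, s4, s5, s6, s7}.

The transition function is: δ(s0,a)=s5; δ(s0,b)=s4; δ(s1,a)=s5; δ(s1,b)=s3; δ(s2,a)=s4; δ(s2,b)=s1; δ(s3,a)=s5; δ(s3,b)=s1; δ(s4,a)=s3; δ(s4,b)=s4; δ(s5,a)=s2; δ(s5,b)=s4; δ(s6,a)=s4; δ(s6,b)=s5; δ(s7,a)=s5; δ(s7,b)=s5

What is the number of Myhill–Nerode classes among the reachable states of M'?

States {s6,s7} cannot be reached from the start state, so discard them.
P0 = {s0,s4,s5} | {s1,s2,s3}.
Refine {s0,s4,s5} on symbol a: members go to different blocks, giving {s4,s5} and {s0}.
The partition is now stable with 3 blocks: {s4,s5} | {s1,s2,s3} | {s0}.

3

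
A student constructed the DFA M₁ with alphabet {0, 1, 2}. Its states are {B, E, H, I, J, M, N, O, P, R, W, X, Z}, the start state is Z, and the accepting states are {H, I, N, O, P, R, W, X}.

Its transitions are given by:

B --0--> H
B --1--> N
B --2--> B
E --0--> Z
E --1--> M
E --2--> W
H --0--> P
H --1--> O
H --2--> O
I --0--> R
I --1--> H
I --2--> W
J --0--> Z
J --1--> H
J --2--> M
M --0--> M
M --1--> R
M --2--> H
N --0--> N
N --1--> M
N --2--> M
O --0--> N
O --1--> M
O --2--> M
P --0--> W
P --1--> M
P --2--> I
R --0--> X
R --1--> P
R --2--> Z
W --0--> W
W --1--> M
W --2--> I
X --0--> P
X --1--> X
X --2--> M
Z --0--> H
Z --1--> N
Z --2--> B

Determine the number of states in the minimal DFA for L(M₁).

States {E,J} cannot be reached from the start state, so discard them.
Start with accepting vs non-accepting: {H,I,N,O,P,R,W,X} | {B,M,Z}.
Refine {H,I,N,O,P,R,W,X} on symbol 1: members go to different blocks, giving {N,O,P,W} and {H,I,R,X}.
Split {N,O,P,W} by δ(·,2) → {P,W} and {N,O}.
On input 0, block {B,M,Z} splits into {B,Z} and {M}.
Split {H,I,R,X} by δ(·,0) → {I,R} and {H,X}.
On input 0, block {I,R} splits into {I} and {R}.
Refine {H,X} on symbol 1: members go to different blocks, giving {X} and {H}.
The partition is now stable with 8 blocks: {P,W} | {B,Z} | {I} | {N,O} | {M} | {X} | {R} | {H}.

8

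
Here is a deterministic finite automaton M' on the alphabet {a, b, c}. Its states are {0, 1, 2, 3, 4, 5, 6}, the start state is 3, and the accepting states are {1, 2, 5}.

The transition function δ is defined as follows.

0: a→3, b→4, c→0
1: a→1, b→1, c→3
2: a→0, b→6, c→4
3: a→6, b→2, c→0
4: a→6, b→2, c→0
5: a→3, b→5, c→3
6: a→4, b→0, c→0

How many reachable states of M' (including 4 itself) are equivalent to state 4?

2

Reachable states from the start: {0,2,3,4,6}. Unreachable: {1,5} — drop them.
P0 = {2} | {0,3,4,6}.
Refine {0,3,4,6} on symbol b: members go to different blocks, giving {0,6} and {3,4}.
On input b, block {0,6} splits into {0} and {6}.
The partition is now stable with 4 blocks: {2} | {0} | {3,4} | {6}.
State 4 belongs to the block {3,4}, which has 2 states.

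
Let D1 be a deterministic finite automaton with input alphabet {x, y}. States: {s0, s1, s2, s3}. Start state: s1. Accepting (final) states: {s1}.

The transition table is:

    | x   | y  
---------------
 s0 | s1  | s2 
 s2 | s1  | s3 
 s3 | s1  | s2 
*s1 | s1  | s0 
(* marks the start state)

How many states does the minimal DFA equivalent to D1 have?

2

All states are reachable from the start state.
P0 = {s1} | {s0,s2,s3}.
The partition is now stable with 2 blocks: {s1} | {s0,s2,s3}.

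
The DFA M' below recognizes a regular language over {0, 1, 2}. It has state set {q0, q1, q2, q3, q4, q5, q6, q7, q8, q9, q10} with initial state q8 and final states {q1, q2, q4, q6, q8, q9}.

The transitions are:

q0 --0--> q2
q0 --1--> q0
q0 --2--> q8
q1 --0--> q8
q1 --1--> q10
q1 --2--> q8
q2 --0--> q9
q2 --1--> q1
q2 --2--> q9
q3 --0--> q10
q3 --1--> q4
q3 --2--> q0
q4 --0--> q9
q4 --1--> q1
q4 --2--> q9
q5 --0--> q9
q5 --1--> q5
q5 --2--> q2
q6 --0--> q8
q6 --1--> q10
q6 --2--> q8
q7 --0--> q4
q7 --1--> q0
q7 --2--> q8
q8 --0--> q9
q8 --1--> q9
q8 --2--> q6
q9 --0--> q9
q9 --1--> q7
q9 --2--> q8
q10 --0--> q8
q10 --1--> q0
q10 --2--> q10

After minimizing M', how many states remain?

6

States {q3,q5} cannot be reached from the start state, so discard them.
P0 = {q1,q2,q4,q6,q8,q9} | {q0,q7,q10}.
Split {q1,q2,q4,q6,q8,q9} by δ(·,1) → {q1,q6,q9} and {q2,q4,q8}.
Refine {q1,q6,q9} on symbol 0: members go to different blocks, giving {q1,q6} and {q9}.
Refine {q0,q7,q10} on symbol 2: members go to different blocks, giving {q0,q7} and {q10}.
Refine {q2,q4,q8} on symbol 1: members go to different blocks, giving {q2,q4} and {q8}.
Stable partition: {q1,q6} | {q0,q7} | {q2,q4} | {q9} | {q10} | {q8} — 6 equivalence classes.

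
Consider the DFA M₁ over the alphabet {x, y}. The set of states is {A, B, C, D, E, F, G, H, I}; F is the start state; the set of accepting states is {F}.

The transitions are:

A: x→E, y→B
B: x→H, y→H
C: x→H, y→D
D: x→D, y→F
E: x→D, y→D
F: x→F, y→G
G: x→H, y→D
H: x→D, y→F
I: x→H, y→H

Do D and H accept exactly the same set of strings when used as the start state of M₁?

States {A,B,C,E,I} cannot be reached from the start state, so discard them.
P0 = {F} | {D,G,H}.
Split {D,G,H} by δ(·,y) → {D,H} and {G}.
No further refinement is possible. Final partition (3 blocks): {F} | {D,H} | {G}.
D and H lie in the same block of the stable partition, so they are equivalent — no string distinguishes them.

Yes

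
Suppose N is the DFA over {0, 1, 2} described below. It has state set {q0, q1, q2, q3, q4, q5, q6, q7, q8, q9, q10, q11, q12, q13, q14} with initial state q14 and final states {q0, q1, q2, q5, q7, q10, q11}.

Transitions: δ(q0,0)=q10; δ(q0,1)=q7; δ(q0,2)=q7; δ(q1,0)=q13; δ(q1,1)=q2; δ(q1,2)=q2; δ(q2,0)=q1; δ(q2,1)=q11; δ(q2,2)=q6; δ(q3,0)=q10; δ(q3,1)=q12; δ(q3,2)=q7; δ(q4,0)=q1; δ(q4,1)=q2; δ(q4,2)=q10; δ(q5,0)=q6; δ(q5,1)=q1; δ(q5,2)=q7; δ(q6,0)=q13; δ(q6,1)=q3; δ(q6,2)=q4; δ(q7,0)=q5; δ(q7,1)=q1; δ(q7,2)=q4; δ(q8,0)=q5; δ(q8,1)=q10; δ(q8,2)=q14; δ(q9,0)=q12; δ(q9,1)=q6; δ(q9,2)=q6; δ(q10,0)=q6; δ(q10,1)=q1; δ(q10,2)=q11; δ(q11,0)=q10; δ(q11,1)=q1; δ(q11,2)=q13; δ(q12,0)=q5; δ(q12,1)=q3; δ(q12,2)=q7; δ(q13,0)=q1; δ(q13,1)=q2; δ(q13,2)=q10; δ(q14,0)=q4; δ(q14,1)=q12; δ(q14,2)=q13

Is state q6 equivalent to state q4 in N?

No

States {q0,q8,q9} cannot be reached from the start state, so discard them.
Initial partition by acceptance: {q1,q2,q5,q7,q10,q11} | {q3,q4,q6,q12,q13,q14}.
On input 0, block {q1,q2,q5,q7,q10,q11} splits into {q1,q5,q10} and {q2,q7,q11}.
On input 1, block {q1,q5,q10} splits into {q5,q10} and {q1}.
Split {q3,q4,q6,q12,q13,q14} by δ(·,0) → {q3,q12} and {q4,q13} and {q6,q14}.
Refine {q2,q7,q11} on symbol 0: members go to different blocks, giving {q7,q11} and {q2}.
The partition is now stable with 7 blocks: {q5,q10} | {q3,q12} | {q7,q11} | {q1} | {q4,q13} | {q6,q14} | {q2}.
q6 and q4 end up in different blocks, so they are distinguishable. For instance, the string '0' is accepted from only q4.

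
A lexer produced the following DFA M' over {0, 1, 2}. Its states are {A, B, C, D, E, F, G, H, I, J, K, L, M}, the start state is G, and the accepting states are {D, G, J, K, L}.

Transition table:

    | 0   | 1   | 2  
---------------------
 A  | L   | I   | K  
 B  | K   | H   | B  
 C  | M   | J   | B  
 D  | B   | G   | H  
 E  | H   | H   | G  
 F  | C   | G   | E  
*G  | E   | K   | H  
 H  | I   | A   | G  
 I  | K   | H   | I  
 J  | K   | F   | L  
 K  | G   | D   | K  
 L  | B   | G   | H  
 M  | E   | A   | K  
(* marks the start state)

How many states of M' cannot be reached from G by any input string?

4

BFS from G reaches {A, B, D, E, G, H, I, K, L}; the 4 state(s) C, F, J, M are never visited.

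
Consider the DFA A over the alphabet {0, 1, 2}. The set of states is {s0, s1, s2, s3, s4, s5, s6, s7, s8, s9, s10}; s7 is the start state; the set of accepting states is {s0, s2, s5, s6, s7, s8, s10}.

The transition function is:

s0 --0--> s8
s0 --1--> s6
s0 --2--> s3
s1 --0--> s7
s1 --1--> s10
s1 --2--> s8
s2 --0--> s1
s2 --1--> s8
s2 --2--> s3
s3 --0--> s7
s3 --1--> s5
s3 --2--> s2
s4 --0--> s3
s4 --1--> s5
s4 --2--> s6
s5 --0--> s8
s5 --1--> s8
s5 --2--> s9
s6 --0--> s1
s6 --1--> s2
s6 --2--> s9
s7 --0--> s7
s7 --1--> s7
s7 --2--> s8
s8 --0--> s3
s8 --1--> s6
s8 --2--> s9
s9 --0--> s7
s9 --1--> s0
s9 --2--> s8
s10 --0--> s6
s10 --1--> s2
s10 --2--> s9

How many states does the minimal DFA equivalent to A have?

4

States {s4} cannot be reached from the start state, so discard them.
Initial partition by acceptance: {s0,s2,s5,s6,s7,s8,s10} | {s1,s3,s9}.
Refine {s0,s2,s5,s6,s7,s8,s10} on symbol 0: members go to different blocks, giving {s0,s5,s7,s10} and {s2,s6,s8}.
Refine {s0,s5,s7,s10} on symbol 0: members go to different blocks, giving {s0,s5,s10} and {s7}.
No further refinement is possible. Final partition (4 blocks): {s0,s5,s10} | {s1,s3,s9} | {s2,s6,s8} | {s7}.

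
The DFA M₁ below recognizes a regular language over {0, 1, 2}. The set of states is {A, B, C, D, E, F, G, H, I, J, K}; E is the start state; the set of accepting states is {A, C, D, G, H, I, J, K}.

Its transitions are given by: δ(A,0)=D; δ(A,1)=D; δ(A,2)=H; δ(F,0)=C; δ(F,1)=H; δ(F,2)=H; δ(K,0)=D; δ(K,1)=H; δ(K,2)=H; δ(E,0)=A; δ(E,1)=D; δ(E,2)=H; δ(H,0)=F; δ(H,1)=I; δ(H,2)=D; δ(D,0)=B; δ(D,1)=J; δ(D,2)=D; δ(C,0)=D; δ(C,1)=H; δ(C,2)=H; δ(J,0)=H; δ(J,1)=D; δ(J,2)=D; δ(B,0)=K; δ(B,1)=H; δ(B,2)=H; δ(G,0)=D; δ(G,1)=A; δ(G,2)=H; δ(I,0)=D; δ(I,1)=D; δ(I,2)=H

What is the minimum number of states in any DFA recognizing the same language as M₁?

3

First remove the unreachable states {G}; 10 states remain.
P0 = {A,C,D,H,I,J,K} | {B,E,F}.
Split {A,C,D,H,I,J,K} by δ(·,0) → {A,C,I,J,K} and {D,H}.
Stable partition: {A,C,I,J,K} | {B,E,F} | {D,H} — 3 equivalence classes.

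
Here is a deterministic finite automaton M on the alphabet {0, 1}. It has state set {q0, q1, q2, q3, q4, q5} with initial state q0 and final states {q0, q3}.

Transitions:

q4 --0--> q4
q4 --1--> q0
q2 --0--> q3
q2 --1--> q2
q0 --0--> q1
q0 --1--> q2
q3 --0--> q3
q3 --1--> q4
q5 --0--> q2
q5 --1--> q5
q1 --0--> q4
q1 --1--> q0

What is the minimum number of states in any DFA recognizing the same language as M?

4

States {q5} cannot be reached from the start state, so discard them.
Start with accepting vs non-accepting: {q0,q3} | {q1,q2,q4}.
Refine {q0,q3} on symbol 0: members go to different blocks, giving {q0} and {q3}.
On input 0, block {q1,q2,q4} splits into {q1,q4} and {q2}.
The partition is now stable with 4 blocks: {q0} | {q1,q4} | {q3} | {q2}.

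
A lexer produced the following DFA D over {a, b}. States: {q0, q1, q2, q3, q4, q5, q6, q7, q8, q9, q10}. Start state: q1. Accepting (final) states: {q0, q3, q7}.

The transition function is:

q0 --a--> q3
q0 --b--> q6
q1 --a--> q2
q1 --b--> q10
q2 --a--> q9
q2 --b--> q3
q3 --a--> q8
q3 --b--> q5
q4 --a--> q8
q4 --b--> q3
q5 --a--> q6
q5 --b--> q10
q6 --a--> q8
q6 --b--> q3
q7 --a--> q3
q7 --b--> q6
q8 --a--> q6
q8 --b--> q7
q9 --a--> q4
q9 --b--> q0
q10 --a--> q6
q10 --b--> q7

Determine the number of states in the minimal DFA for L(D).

5

Start with accepting vs non-accepting: {q0,q3,q7} | {q1,q2,q4,q5,q6,q8,q9,q10}.
On input a, block {q0,q3,q7} splits into {q0,q7} and {q3}.
Split {q1,q2,q4,q5,q6,q8,q9,q10} by δ(·,b) → {q2,q4,q6} and {q8,q9,q10} and {q1,q5}.
The partition is now stable with 5 blocks: {q0,q7} | {q2,q4,q6} | {q3} | {q8,q9,q10} | {q1,q5}.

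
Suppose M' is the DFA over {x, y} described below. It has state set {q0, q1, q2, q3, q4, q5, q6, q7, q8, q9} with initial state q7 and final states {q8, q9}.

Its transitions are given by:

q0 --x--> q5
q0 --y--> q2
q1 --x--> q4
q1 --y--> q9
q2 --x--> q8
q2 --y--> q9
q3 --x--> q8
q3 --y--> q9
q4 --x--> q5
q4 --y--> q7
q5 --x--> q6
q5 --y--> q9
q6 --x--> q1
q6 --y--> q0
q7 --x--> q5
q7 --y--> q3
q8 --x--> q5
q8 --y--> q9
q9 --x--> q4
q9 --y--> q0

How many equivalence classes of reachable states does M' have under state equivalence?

All states are reachable from the start state.
Start with accepting vs non-accepting: {q8,q9} | {q0,q1,q2,q3,q4,q5,q6,q7}.
Split {q8,q9} by δ(·,y) → {q8} and {q9}.
On input x, block {q0,q1,q2,q3,q4,q5,q6,q7} splits into {q0,q1,q4,q5,q6,q7} and {q2,q3}.
Split {q0,q1,q4,q5,q6,q7} by δ(·,y) → {q0,q7} and {q1,q5} and {q4,q6}.
No further refinement is possible. Final partition (6 blocks): {q8} | {q0,q7} | {q9} | {q2,q3} | {q1,q5} | {q4,q6}.

6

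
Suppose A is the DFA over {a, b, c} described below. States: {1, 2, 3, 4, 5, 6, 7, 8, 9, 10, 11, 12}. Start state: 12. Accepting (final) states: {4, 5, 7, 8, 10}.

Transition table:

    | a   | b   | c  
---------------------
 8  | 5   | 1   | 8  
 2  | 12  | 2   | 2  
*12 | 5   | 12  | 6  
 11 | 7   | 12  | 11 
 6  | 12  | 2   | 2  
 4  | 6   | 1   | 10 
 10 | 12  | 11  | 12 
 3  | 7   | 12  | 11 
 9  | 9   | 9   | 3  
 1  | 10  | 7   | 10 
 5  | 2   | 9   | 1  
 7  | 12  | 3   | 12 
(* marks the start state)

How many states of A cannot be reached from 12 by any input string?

BFS from 12 reaches {1, 2, 3, 5, 6, 7, 9, 10, 11, 12}; the 2 state(s) 4, 8 are never visited.

2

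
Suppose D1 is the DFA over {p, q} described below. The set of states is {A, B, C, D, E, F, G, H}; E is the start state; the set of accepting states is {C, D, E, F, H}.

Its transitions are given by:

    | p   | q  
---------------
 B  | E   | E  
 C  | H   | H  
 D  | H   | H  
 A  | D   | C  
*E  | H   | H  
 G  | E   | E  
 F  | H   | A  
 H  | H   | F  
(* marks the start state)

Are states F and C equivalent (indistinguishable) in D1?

No

Reachable states from the start: {A,C,D,E,F,H}. Unreachable: {B,G} — drop them.
P0 = {C,D,E,F,H} | {A}.
On input q, block {C,D,E,F,H} splits into {C,D,E,H} and {F}.
On input q, block {C,D,E,H} splits into {C,D,E} and {H}.
No further refinement is possible. Final partition (4 blocks): {C,D,E} | {A} | {F} | {H}.
F and C end up in different blocks, so they are distinguishable. For instance, the string 'q' is accepted from only C.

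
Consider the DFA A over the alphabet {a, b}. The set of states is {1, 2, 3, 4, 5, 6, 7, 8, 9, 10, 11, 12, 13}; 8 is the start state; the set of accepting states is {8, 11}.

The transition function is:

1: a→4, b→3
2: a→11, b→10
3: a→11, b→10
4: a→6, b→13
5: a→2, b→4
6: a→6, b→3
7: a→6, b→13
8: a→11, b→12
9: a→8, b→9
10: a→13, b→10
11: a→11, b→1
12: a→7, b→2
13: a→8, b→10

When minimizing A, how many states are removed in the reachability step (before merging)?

2

Starting at 8 and following transitions, the reachable set is {1, 2, 3, 4, 6, 7, 8, 10, 11, 12, 13}. That leaves 5, 9 unreachable — 2 in total.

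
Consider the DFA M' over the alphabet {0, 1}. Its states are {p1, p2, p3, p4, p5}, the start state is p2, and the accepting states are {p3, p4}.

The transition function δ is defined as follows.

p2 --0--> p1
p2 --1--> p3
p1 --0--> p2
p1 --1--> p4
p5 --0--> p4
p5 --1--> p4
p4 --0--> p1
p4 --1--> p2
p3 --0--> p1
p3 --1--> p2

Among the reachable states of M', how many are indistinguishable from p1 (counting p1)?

States {p5} cannot be reached from the start state, so discard them.
P0 = {p3,p4} | {p1,p2}.
No further refinement is possible. Final partition (2 blocks): {p3,p4} | {p1,p2}.
The equivalence class containing p1 is {p1,p2}, of size 2.

2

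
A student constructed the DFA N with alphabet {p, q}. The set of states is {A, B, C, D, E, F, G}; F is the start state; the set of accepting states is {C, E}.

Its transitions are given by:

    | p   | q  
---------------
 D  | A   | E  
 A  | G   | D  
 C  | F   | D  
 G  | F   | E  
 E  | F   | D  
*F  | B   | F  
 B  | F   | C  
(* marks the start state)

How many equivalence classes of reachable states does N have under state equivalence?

Start with accepting vs non-accepting: {C,E} | {A,B,D,F,G}.
Split {A,B,D,F,G} by δ(·,q) → {B,D,G} and {A,F}.
Split {A,F} by δ(·,q) → {A} and {F}.
Split {B,D,G} by δ(·,p) → {B,G} and {D}.
Stable partition: {C,E} | {B,G} | {A} | {F} | {D} — 5 equivalence classes.

5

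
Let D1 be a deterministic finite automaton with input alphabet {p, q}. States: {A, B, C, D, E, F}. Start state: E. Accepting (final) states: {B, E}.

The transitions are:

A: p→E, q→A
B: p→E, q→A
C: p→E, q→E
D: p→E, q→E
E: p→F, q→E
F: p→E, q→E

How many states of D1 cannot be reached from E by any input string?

4

No path from E leads to A, B, C, D; the other 2 states are all reachable.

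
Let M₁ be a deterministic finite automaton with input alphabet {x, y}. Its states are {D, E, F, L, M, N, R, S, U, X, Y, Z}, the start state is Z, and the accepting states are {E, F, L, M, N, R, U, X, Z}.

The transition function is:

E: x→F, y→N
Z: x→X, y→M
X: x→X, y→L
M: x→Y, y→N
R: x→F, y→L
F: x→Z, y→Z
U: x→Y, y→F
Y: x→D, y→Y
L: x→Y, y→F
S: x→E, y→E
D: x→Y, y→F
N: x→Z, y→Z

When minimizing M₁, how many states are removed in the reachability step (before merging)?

BFS from Z reaches {D, F, L, M, N, X, Y, Z}; the 4 state(s) E, R, S, U are never visited.

4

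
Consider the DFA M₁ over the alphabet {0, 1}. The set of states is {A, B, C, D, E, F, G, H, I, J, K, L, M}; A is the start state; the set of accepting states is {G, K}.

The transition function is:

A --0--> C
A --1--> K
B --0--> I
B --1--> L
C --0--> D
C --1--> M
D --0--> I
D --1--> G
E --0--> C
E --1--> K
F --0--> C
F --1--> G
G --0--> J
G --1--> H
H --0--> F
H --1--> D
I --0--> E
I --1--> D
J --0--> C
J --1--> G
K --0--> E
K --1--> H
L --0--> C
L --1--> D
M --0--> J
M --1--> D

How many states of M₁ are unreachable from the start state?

2

BFS from A reaches {A, C, D, E, F, G, H, I, J, K, M}; the 2 state(s) B, L are never visited.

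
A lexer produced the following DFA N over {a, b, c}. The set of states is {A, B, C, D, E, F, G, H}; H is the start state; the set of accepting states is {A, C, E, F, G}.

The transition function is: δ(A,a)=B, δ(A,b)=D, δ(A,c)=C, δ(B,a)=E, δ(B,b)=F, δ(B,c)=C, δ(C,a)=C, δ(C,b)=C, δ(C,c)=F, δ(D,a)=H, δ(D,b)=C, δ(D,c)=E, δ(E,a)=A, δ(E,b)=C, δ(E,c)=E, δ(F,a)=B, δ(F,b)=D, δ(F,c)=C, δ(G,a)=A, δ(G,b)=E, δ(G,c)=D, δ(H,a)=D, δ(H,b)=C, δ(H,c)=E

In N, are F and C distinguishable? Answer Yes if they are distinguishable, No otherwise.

States {G} cannot be reached from the start state, so discard them.
Initial partition by acceptance: {A,C,E,F} | {B,D,H}.
On input a, block {A,C,E,F} splits into {A,F} and {C,E}.
Refine {B,D,H} on symbol a: members go to different blocks, giving {D,H} and {B}.
Split {C,E} by δ(·,a) → {C} and {E}.
The partition is now stable with 5 blocks: {A,F} | {D,H} | {C} | {B} | {E}.
F and C end up in different blocks, so they are distinguishable. For instance, the string 'a' is accepted from only C.

Yes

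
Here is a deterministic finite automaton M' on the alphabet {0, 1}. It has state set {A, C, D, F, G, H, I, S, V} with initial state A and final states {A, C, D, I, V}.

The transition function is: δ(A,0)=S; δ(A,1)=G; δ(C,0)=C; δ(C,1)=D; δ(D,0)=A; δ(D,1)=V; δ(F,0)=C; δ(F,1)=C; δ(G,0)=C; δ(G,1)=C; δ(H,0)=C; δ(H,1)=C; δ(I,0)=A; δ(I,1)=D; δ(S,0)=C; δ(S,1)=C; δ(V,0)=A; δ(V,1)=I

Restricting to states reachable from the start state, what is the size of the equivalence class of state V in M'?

3

States {F,H} cannot be reached from the start state, so discard them.
P0 = {A,C,D,I,V} | {G,S}.
Split {A,C,D,I,V} by δ(·,0) → {C,D,I,V} and {A}.
Split {C,D,I,V} by δ(·,0) → {D,I,V} and {C}.
Stable partition: {D,I,V} | {G,S} | {A} | {C} — 4 equivalence classes.
State V belongs to the block {D,I,V}, which has 3 states.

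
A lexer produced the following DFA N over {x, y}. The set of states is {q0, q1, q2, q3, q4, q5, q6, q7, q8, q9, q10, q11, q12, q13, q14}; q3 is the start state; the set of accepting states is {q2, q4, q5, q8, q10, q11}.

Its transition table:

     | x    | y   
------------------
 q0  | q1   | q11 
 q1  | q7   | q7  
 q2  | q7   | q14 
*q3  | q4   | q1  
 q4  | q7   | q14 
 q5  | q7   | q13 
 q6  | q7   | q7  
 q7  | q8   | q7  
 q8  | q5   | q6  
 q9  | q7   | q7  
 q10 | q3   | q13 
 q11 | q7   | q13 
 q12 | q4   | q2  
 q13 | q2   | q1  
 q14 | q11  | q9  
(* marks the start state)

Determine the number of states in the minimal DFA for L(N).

5

First remove the unreachable states {q0,q10,q12}; 12 states remain.
P0 = {q2,q4,q5,q8,q11} | {q1,q3,q6,q7,q9,q13,q14}.
On input x, block {q2,q4,q5,q8,q11} splits into {q2,q4,q5,q11} and {q8}.
On input x, block {q1,q3,q6,q7,q9,q13,q14} splits into {q1,q6,q9} and {q3,q13,q14} and {q7}.
Stable partition: {q2,q4,q5,q11} | {q1,q6,q9} | {q8} | {q3,q13,q14} | {q7} — 5 equivalence classes.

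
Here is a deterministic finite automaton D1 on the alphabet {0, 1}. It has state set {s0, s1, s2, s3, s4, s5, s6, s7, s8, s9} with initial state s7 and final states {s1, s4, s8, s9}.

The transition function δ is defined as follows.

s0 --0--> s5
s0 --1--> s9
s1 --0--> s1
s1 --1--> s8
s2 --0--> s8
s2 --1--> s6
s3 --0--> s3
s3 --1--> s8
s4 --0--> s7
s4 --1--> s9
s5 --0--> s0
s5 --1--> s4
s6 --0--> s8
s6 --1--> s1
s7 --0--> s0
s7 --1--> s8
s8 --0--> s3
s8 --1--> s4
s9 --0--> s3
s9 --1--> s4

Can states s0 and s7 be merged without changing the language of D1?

Yes

Reachable states from the start: {s0,s3,s4,s5,s7,s8,s9}. Unreachable: {s1,s2,s6} — drop them.
Start with accepting vs non-accepting: {s4,s8,s9} | {s0,s3,s5,s7}.
No further refinement is possible. Final partition (2 blocks): {s4,s8,s9} | {s0,s3,s5,s7}.
s0 and s7 lie in the same block of the stable partition, so they are equivalent — no string distinguishes them.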